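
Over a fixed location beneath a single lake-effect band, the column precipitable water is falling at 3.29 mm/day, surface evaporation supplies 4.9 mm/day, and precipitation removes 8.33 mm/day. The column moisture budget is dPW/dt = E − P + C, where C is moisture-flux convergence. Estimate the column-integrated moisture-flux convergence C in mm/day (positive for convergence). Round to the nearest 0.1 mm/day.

C ≈ 0.1 mm/day

dPW/dt = -3.29 mm/day.
C = dPW/dt − E + P = (-3.29) − 4.9 + 8.33 = 0.1 mm/day.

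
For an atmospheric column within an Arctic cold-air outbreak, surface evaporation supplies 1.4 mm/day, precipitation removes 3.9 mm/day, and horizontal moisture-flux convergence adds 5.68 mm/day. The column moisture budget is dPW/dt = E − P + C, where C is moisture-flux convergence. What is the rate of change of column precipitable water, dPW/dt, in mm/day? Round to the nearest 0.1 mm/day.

dPW/dt = E − P + C = 1.4 − 3.9 + (5.68) = 3.2 mm/day.

dPW/dt ≈ 3.2 mm/day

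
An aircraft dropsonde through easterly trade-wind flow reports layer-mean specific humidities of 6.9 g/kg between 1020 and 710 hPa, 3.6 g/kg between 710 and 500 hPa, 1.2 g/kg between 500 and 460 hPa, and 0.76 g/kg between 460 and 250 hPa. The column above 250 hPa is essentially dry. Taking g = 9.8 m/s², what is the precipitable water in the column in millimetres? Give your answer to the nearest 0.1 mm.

Precipitable water is the column-integrated vapour mass per unit area: PW = (1/g) Σ q̄ Δp, with q in kg/kg and Δp in Pa (1 kg/m² of water = 1 mm).
Layer 1020–710 hPa: Δp = 310 hPa = 31000 Pa, q̄ = 0.0069 kg/kg → 0.0069 × 31000 / 9.8 = 21.83 mm
Layer 710–500 hPa: Δp = 210 hPa = 21000 Pa, q̄ = 0.0036 kg/kg → 0.0036 × 21000 / 9.8 = 7.71 mm
Layer 500–460 hPa: Δp = 40 hPa = 4000 Pa, q̄ = 0.0012 kg/kg → 0.0012 × 4000 / 9.8 = 0.49 mm
Layer 460–250 hPa: Δp = 210 hPa = 21000 Pa, q̄ = 0.00076 kg/kg → 0.00076 × 21000 / 9.8 = 1.63 mm
PW = 21.83 + 7.71 + 0.49 + 1.63 = 31.66 ≈ 31.7 mm.

PW ≈ 31.7 mm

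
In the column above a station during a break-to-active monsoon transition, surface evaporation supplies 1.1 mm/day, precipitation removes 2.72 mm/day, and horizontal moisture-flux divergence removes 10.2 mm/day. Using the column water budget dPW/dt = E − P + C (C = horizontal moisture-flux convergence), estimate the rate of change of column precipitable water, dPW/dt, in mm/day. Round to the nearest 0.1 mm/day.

dPW/dt ≈ -11.8 mm/day

dPW/dt = E − P + C = 1.1 − 2.72 + (-10.2) = -11.8 mm/day.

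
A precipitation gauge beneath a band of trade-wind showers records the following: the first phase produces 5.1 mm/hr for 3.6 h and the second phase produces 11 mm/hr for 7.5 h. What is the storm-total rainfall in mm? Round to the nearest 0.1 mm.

total ≈ 100.9 mm

Total = Σ Rᵢ Δtᵢ = 5.1 × 3.6 + 11 × 7.5
      = 18.36 + 82.5 = 100.9 mm.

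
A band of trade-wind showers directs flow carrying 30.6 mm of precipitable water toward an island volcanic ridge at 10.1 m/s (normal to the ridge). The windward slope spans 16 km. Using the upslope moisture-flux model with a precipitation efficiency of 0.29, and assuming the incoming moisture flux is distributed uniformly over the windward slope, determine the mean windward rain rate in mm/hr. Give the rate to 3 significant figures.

R ≈ 20.2 mm/hr

Incoming column moisture flux per unit ridge length: F = V × PW = 10.1 × 30.6 = 309.06 mm·m/s.
Spread over the 16 km slope with efficiency ε = 0.29: R = ε·F/W = 0.29 × 309.06 / 16000 m = 5.602e-03 mm/s.
R = 5.602e-03 × 3600 = 20.2 mm/hr.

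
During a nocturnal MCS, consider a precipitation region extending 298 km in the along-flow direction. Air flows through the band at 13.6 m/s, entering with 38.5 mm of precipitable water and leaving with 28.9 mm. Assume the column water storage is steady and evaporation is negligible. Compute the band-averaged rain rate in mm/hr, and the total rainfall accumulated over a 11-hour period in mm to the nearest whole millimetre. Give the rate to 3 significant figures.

R ≈ 1.58 mm/hr; total ≈ 17 mm

Column moisture flux per unit crosswind length is F = V × PW.
Inflow: F_in = 13.6 × 38.5 = 523.6 mm·m/s
Outflow: F_out = 13.6 × 28.9 = 393.04 mm·m/s
Steady-state rate R = (F_in − F_out)/L = (523.6 − 393.04) / 298000 m = 4.381e-04 mm/s.
R = 4.381e-04 × 3600 = 1.58 mm/hr.
Over 11 h: total = 1.58 × 11 = 17.38 ≈ 17 mm.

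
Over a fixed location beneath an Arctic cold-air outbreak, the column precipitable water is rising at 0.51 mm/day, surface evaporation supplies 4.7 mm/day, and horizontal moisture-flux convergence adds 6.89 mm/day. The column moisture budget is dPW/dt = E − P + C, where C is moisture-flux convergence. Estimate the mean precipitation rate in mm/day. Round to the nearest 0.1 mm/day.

dPW/dt = +0.51 mm/day.
P = E + C − dPW/dt = 4.7 + (6.89) − (+0.51) = 11.1 mm/day.

P ≈ 11.1 mm/day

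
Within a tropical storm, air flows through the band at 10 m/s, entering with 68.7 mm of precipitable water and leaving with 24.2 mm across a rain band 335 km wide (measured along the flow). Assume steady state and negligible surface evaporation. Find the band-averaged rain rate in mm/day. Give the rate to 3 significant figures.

Column moisture flux per unit crosswind length is F = V × PW.
Inflow: F_in = 10 × 68.7 = 687 mm·m/s
Outflow: F_out = 10 × 24.2 = 242 mm·m/s
Steady-state rate R = (F_in − F_out)/L = (687 − 242) / 335000 m = 1.328e-03 mm/s.
R = 1.328e-03 × 3600 × 24 = 115 mm/day.

R ≈ 115 mm/day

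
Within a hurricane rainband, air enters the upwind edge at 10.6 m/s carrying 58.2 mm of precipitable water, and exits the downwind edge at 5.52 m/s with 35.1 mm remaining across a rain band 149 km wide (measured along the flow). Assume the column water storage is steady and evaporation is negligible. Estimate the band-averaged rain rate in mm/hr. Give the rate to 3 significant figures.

R ≈ 10.2 mm/hr

Column moisture flux per unit crosswind length is F = V × PW.
Inflow: F_in = 10.6 × 58.2 = 616.92 mm·m/s
Outflow: F_out = 5.52 × 35.1 = 193.752 mm·m/s
Steady-state rate R = (F_in − F_out)/L = (616.92 − 193.752) / 149000 m = 2.840e-03 mm/s.
R = 2.840e-03 × 3600 = 10.2 mm/hr.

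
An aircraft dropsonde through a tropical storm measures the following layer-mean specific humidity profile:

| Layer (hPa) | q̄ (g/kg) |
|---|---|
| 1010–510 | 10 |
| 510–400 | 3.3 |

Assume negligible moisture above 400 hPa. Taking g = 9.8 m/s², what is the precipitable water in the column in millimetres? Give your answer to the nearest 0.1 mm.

PW ≈ 54.7 mm

Precipitable water is the column-integrated vapour mass per unit area: PW = (1/g) Σ q̄ Δp, with q in kg/kg and Δp in Pa (1 kg/m² of water = 1 mm).
Layer 1010–510 hPa: Δp = 500 hPa = 50000 Pa, q̄ = 0.01 kg/kg → 0.01 × 50000 / 9.8 = 51.02 mm
Layer 510–400 hPa: Δp = 110 hPa = 11000 Pa, q̄ = 0.0033 kg/kg → 0.0033 × 11000 / 9.8 = 3.70 mm
PW = 51.02 + 3.70 = 54.72 ≈ 54.7 mm.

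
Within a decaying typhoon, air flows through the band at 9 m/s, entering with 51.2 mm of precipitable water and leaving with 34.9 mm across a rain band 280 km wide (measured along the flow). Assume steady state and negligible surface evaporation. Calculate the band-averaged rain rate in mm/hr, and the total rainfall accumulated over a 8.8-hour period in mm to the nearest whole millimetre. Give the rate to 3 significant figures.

R ≈ 1.89 mm/hr; total ≈ 17 mm

Column moisture flux per unit crosswind length is F = V × PW.
Inflow: F_in = 9 × 51.2 = 460.8 mm·m/s
Outflow: F_out = 9 × 34.9 = 314.1 mm·m/s
Steady-state rate R = (F_in − F_out)/L = (460.8 − 314.1) / 280000 m = 5.239e-04 mm/s.
R = 5.239e-04 × 3600 = 1.89 mm/hr.
Over 8.8 h: total = 1.89 × 8.8 = 16.632 ≈ 17 mm.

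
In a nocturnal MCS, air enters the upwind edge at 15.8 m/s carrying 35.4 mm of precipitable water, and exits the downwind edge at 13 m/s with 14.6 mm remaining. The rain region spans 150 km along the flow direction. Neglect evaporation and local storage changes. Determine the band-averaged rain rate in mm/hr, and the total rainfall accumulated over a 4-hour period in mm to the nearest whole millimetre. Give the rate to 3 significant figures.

Column moisture flux per unit crosswind length is F = V × PW.
Inflow: F_in = 15.8 × 35.4 = 559.32 mm·m/s
Outflow: F_out = 13 × 14.6 = 189.8 mm·m/s
Steady-state rate R = (F_in − F_out)/L = (559.32 − 189.8) / 150000 m = 2.463e-03 mm/s.
R = 2.463e-03 × 3600 = 8.87 mm/hr.
Over 4 h: total = 8.87 × 4 = 35.48 ≈ 35 mm.

R ≈ 8.87 mm/hr; total ≈ 35 mm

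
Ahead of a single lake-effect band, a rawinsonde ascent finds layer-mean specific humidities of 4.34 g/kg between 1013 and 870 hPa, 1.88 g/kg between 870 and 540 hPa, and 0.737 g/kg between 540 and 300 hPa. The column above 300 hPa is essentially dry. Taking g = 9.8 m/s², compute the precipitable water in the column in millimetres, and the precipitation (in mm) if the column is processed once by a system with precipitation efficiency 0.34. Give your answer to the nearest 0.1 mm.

PW ≈ 14.5 mm; precipitation ≈ 4.9 mm

Precipitable water is the column-integrated vapour mass per unit area: PW = (1/g) Σ q̄ Δp, with q in kg/kg and Δp in Pa (1 kg/m² of water = 1 mm).
Layer 1013–870 hPa: Δp = 143 hPa = 14300 Pa, q̄ = 0.00434 kg/kg → 0.00434 × 14300 / 9.8 = 6.33 mm
Layer 870–540 hPa: Δp = 330 hPa = 33000 Pa, q̄ = 0.00188 kg/kg → 0.00188 × 33000 / 9.8 = 6.33 mm
Layer 540–300 hPa: Δp = 240 hPa = 24000 Pa, q̄ = 0.000737 kg/kg → 0.000737 × 24000 / 9.8 = 1.80 mm
PW = 6.33 + 6.33 + 1.80 = 14.46 ≈ 14.5 mm.
Precipitation = ε × PW = 0.34 × 14.5 = 4.9 mm.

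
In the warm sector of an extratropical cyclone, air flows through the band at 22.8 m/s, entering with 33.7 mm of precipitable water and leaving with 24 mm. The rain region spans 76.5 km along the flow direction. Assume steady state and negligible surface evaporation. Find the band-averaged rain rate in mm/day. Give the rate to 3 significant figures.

Column moisture flux per unit crosswind length is F = V × PW.
Inflow: F_in = 22.8 × 33.7 = 768.36 mm·m/s
Outflow: F_out = 22.8 × 24 = 547.2 mm·m/s
Steady-state rate R = (F_in − F_out)/L = (768.36 − 547.2) / 76500 m = 2.891e-03 mm/s.
R = 2.891e-03 × 3600 × 24 = 250 mm/day.

R ≈ 250 mm/day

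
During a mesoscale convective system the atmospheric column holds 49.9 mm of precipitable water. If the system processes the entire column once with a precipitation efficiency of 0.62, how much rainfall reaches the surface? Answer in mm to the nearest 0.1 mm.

Rainfall = ε × PW = 0.62 × 49.9 = 30.9 mm.

rainfall ≈ 30.9 mm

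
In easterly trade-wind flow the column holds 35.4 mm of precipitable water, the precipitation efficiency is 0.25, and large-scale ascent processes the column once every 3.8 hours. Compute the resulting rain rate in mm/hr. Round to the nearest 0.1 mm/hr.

R ≈ 2.3 mm/hr

Each overturning extracts ε × PW = 0.25 × 35.4 = 8.85 mm.
Rate = ε·PW / τ = 8.85 / 3.8 h = 2.3 mm/hr.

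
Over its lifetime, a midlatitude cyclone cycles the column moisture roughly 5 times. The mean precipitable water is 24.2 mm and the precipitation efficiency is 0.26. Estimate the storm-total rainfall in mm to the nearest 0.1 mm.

rainfall ≈ 31.5 mm

Each cycle deposits ε × PW = 0.26 × 24.2 = 6.292 mm.
Over 5 cycles: 5 × 6.292 = 31.5 mm.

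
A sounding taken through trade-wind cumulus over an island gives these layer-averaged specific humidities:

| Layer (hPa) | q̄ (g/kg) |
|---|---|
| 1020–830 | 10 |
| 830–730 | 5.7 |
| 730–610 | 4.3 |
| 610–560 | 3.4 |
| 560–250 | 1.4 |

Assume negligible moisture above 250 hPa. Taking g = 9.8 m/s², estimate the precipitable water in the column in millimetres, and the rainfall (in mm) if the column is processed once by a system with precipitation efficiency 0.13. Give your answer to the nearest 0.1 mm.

PW ≈ 36.6 mm; rainfall ≈ 4.8 mm

Precipitable water is the column-integrated vapour mass per unit area: PW = (1/g) Σ q̄ Δp, with q in kg/kg and Δp in Pa (1 kg/m² of water = 1 mm).
Layer 1020–830 hPa: Δp = 190 hPa = 19000 Pa, q̄ = 0.01 kg/kg → 0.01 × 19000 / 9.8 = 19.39 mm
Layer 830–730 hPa: Δp = 100 hPa = 10000 Pa, q̄ = 0.0057 kg/kg → 0.0057 × 10000 / 9.8 = 5.82 mm
Layer 730–610 hPa: Δp = 120 hPa = 12000 Pa, q̄ = 0.0043 kg/kg → 0.0043 × 12000 / 9.8 = 5.27 mm
Layer 610–560 hPa: Δp = 50 hPa = 5000 Pa, q̄ = 0.0034 kg/kg → 0.0034 × 5000 / 9.8 = 1.73 mm
Layer 560–250 hPa: Δp = 310 hPa = 31000 Pa, q̄ = 0.0014 kg/kg → 0.0014 × 31000 / 9.8 = 4.43 mm
PW = 19.39 + 5.82 + 5.27 + 1.73 + 4.43 = 36.64 ≈ 36.6 mm.
Rainfall = ε × PW = 0.13 × 36.6 = 4.8 mm.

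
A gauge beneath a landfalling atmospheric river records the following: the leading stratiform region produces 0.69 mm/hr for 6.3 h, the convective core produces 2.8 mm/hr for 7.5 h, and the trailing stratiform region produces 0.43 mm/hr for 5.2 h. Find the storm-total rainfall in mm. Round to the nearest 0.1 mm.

total ≈ 27.6 mm

Total = Σ Rᵢ Δtᵢ = 0.69 × 6.3 + 2.8 × 7.5 + 0.43 × 5.2
      = 4.347 + 21 + 2.236 = 27.6 mm.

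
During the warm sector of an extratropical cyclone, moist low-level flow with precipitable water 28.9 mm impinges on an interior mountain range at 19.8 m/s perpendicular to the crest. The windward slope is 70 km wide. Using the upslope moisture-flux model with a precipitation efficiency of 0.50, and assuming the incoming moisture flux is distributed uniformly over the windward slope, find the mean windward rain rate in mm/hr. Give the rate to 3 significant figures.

Incoming column moisture flux per unit ridge length: F = V × PW = 19.8 × 28.9 = 572.22 mm·m/s.
Spread over the 70 km slope with efficiency ε = 0.50: R = ε·F/W = 0.50 × 572.22 / 70000 m = 4.087e-03 mm/s.
R = 4.087e-03 × 3600 = 14.7 mm/hr.

R ≈ 14.7 mm/hr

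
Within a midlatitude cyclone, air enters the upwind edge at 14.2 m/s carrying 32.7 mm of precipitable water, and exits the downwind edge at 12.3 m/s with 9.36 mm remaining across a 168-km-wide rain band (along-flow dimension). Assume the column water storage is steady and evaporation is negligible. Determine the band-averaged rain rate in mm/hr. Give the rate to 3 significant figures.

Column moisture flux per unit crosswind length is F = V × PW.
Inflow: F_in = 14.2 × 32.7 = 464.34 mm·m/s
Outflow: F_out = 12.3 × 9.36 = 115.128 mm·m/s
Steady-state rate R = (F_in − F_out)/L = (464.34 − 115.128) / 168000 m = 2.079e-03 mm/s.
R = 2.079e-03 × 3600 = 7.48 mm/hr.

R ≈ 7.48 mm/hr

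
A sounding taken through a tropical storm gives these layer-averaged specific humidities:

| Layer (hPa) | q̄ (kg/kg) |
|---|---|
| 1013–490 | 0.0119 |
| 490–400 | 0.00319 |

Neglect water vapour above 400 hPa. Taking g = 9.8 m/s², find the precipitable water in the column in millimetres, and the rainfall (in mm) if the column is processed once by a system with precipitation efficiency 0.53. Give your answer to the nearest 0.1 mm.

Precipitable water is the column-integrated vapour mass per unit area: PW = (1/g) Σ q̄ Δp, with q in kg/kg and Δp in Pa (1 kg/m² of water = 1 mm).
Layer 1013–490 hPa: Δp = 523 hPa = 52300 Pa, q̄ = 0.0119 kg/kg → 0.0119 × 52300 / 9.8 = 63.51 mm
Layer 490–400 hPa: Δp = 90 hPa = 9000 Pa, q̄ = 0.00319 kg/kg → 0.00319 × 9000 / 9.8 = 2.93 mm
PW = 63.51 + 2.93 = 66.44 ≈ 66.4 mm.
Rainfall = ε × PW = 0.53 × 66.4 = 35.2 mm.

PW ≈ 66.4 mm; rainfall ≈ 35.2 mm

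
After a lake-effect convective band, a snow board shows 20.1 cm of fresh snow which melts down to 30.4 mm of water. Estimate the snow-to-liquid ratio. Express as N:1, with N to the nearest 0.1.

Ratio = snow depth / SWE = 201 mm / 30.4 mm = 6.6, i.e. 6.6:1.

ratio ≈ 6.6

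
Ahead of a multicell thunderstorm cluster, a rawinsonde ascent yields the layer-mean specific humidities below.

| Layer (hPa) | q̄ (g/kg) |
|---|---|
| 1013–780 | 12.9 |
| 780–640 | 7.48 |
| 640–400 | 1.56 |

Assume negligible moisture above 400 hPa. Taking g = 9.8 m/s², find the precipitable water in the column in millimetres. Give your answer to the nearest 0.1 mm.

Precipitable water is the column-integrated vapour mass per unit area: PW = (1/g) Σ q̄ Δp, with q in kg/kg and Δp in Pa (1 kg/m² of water = 1 mm).
Layer 1013–780 hPa: Δp = 233 hPa = 23300 Pa, q̄ = 0.0129 kg/kg → 0.0129 × 23300 / 9.8 = 30.67 mm
Layer 780–640 hPa: Δp = 140 hPa = 14000 Pa, q̄ = 0.00748 kg/kg → 0.00748 × 14000 / 9.8 = 10.69 mm
Layer 640–400 hPa: Δp = 240 hPa = 24000 Pa, q̄ = 0.00156 kg/kg → 0.00156 × 24000 / 9.8 = 3.82 mm
PW = 30.67 + 10.69 + 3.82 = 45.18 ≈ 45.2 mm.

PW ≈ 45.2 mm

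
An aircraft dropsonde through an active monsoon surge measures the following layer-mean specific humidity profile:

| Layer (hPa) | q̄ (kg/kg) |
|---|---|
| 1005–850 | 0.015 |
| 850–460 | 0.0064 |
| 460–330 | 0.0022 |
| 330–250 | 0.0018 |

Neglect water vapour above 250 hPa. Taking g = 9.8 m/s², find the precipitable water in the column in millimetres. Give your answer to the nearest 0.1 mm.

PW ≈ 53.6 mm

Precipitable water is the column-integrated vapour mass per unit area: PW = (1/g) Σ q̄ Δp, with q in kg/kg and Δp in Pa (1 kg/m² of water = 1 mm).
Layer 1005–850 hPa: Δp = 155 hPa = 15500 Pa, q̄ = 0.015 kg/kg → 0.015 × 15500 / 9.8 = 23.72 mm
Layer 850–460 hPa: Δp = 390 hPa = 39000 Pa, q̄ = 0.0064 kg/kg → 0.0064 × 39000 / 9.8 = 25.47 mm
Layer 460–330 hPa: Δp = 130 hPa = 13000 Pa, q̄ = 0.0022 kg/kg → 0.0022 × 13000 / 9.8 = 2.92 mm
Layer 330–250 hPa: Δp = 80 hPa = 8000 Pa, q̄ = 0.0018 kg/kg → 0.0018 × 8000 / 9.8 = 1.47 mm
PW = 23.72 + 25.47 + 2.92 + 1.47 = 53.58 ≈ 53.6 mm.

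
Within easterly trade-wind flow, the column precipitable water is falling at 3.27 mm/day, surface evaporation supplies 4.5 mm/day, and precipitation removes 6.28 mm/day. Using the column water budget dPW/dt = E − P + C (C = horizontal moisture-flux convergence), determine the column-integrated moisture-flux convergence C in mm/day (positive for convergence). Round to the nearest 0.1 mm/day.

C ≈ -1.5 mm/day

dPW/dt = -3.27 mm/day.
C = dPW/dt − E + P = (-3.27) − 4.5 + 6.28 = -1.5 mm/day.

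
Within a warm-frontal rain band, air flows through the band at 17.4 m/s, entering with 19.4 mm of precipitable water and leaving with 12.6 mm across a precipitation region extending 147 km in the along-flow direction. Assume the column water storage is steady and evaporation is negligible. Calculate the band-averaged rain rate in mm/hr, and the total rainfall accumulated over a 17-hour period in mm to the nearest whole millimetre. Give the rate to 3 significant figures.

R ≈ 2.90 mm/hr; total ≈ 49 mm

Column moisture flux per unit crosswind length is F = V × PW.
Inflow: F_in = 17.4 × 19.4 = 337.56 mm·m/s
Outflow: F_out = 17.4 × 12.6 = 219.24 mm·m/s
Steady-state rate R = (F_in − F_out)/L = (337.56 − 219.24) / 147000 m = 8.049e-04 mm/s.
R = 8.049e-04 × 3600 = 2.90 mm/hr.
Over 17 h: total = 2.90 × 17 = 49.3 ≈ 49 mm.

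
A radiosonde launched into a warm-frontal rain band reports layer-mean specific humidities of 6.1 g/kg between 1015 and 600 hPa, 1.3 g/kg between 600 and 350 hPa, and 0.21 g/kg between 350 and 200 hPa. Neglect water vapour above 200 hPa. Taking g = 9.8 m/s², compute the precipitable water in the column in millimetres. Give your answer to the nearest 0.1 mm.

PW ≈ 29.5 mm

Precipitable water is the column-integrated vapour mass per unit area: PW = (1/g) Σ q̄ Δp, with q in kg/kg and Δp in Pa (1 kg/m² of water = 1 mm).
Layer 1015–600 hPa: Δp = 415 hPa = 41500 Pa, q̄ = 0.0061 kg/kg → 0.0061 × 41500 / 9.8 = 25.83 mm
Layer 600–350 hPa: Δp = 250 hPa = 25000 Pa, q̄ = 0.0013 kg/kg → 0.0013 × 25000 / 9.8 = 3.32 mm
Layer 350–200 hPa: Δp = 150 hPa = 15000 Pa, q̄ = 0.00021 kg/kg → 0.00021 × 15000 / 9.8 = 0.32 mm
PW = 25.83 + 3.32 + 0.32 = 29.47 ≈ 29.5 mm.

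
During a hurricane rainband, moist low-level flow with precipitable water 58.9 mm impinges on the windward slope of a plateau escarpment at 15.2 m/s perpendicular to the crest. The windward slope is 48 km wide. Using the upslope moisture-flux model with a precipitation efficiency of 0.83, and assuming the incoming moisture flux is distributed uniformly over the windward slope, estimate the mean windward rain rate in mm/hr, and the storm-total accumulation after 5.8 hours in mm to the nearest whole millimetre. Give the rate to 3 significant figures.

R ≈ 55.7 mm/hr; total ≈ 323 mm

Incoming column moisture flux per unit ridge length: F = V × PW = 15.2 × 58.9 = 895.28 mm·m/s.
Spread over the 48 km slope with efficiency ε = 0.83: R = ε·F/W = 0.83 × 895.28 / 48000 m = 1.548e-02 mm/s.
R = 1.548e-02 × 3600 = 55.7 mm/hr.
Over 5.8 h: total = 55.7 × 5.8 = 323.06 ≈ 323 mm.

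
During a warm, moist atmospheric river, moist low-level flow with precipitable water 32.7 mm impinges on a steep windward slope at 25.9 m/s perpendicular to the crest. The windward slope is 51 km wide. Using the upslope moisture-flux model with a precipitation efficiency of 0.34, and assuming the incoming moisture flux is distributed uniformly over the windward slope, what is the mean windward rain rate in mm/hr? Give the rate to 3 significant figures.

R ≈ 20.3 mm/hr

Incoming column moisture flux per unit ridge length: F = V × PW = 25.9 × 32.7 = 846.93 mm·m/s.
Spread over the 51 km slope with efficiency ε = 0.34: R = ε·F/W = 0.34 × 846.93 / 51000 m = 5.646e-03 mm/s.
R = 5.646e-03 × 3600 = 20.3 mm/hr.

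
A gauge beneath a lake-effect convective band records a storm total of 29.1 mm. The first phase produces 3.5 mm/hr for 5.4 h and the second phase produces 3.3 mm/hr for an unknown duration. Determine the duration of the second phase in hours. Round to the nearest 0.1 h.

duration ≈ 3.1 h

Known phases: 3.5 × 5.4 = 18.9 mm.
Remaining depth = 29.1 − 18.9 = 10.2 mm.
Duration = 10.2 / 3.3 = 3.1 h.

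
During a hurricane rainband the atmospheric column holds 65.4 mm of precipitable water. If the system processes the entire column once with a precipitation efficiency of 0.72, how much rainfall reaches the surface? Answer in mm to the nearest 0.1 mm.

Rainfall = ε × PW = 0.72 × 65.4 = 47.1 mm.

rainfall ≈ 47.1 mm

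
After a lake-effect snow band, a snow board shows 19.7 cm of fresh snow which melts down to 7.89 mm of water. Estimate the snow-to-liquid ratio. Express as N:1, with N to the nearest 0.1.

Ratio = snow depth / SWE = 197 mm / 7.89 mm = 25.0, i.e. 25.0:1.

ratio ≈ 25.0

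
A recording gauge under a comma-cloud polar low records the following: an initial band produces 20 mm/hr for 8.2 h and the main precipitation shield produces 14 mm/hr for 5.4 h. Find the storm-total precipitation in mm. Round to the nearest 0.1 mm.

total ≈ 239.6 mm

Total = Σ Rᵢ Δtᵢ = 20 × 8.2 + 14 × 5.4
      = 164 + 75.6 = 239.6 mm.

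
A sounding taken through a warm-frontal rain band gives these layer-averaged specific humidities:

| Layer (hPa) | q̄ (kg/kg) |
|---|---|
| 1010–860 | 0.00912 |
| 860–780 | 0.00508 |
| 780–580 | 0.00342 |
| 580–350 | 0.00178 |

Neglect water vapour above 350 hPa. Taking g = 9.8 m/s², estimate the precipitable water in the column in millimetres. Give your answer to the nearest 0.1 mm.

PW ≈ 29.3 mm

Precipitable water is the column-integrated vapour mass per unit area: PW = (1/g) Σ q̄ Δp, with q in kg/kg and Δp in Pa (1 kg/m² of water = 1 mm).
Layer 1010–860 hPa: Δp = 150 hPa = 15000 Pa, q̄ = 0.00912 kg/kg → 0.00912 × 15000 / 9.8 = 13.96 mm
Layer 860–780 hPa: Δp = 80 hPa = 8000 Pa, q̄ = 0.00508 kg/kg → 0.00508 × 8000 / 9.8 = 4.15 mm
Layer 780–580 hPa: Δp = 200 hPa = 20000 Pa, q̄ = 0.00342 kg/kg → 0.00342 × 20000 / 9.8 = 6.98 mm
Layer 580–350 hPa: Δp = 230 hPa = 23000 Pa, q̄ = 0.00178 kg/kg → 0.00178 × 23000 / 9.8 = 4.18 mm
PW = 13.96 + 4.15 + 6.98 + 4.18 = 29.27 ≈ 29.3 mm.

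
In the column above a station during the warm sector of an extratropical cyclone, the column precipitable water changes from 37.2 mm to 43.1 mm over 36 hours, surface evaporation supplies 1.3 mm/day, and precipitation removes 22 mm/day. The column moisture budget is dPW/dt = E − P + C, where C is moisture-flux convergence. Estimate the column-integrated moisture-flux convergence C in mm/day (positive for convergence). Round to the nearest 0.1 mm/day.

C ≈ 24.6 mm/day

dPW/dt = (43.1 − 37.2) mm / (36/24 day) = +3.933 mm/day.
C = dPW/dt − E + P = (+3.933) − 1.3 + 22 = 24.6 mm/day.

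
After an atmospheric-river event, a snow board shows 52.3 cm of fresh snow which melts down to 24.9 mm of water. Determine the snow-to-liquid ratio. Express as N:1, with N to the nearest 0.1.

Ratio = snow depth / SWE = 523 mm / 24.9 mm = 21.0, i.e. 21.0:1.

ratio ≈ 21.0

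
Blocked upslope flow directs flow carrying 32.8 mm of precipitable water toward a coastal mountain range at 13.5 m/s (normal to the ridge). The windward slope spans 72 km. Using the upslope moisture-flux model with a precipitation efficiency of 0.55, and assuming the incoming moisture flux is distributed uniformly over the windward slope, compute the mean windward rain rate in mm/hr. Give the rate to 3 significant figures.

Incoming column moisture flux per unit ridge length: F = V × PW = 13.5 × 32.8 = 442.8 mm·m/s.
Spread over the 72 km slope with efficiency ε = 0.55: R = ε·F/W = 0.55 × 442.8 / 72000 m = 3.383e-03 mm/s.
R = 3.383e-03 × 3600 = 12.2 mm/hr.

R ≈ 12.2 mm/hr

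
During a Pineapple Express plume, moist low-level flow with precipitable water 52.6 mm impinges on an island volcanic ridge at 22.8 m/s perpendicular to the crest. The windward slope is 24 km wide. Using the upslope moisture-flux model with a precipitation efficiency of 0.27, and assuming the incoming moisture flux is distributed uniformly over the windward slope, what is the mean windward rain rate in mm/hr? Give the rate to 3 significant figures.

R ≈ 48.6 mm/hr

Incoming column moisture flux per unit ridge length: F = V × PW = 22.8 × 52.6 = 1199.28 mm·m/s.
Spread over the 24 km slope with efficiency ε = 0.27: R = ε·F/W = 0.27 × 1199.28 / 24000 m = 1.349e-02 mm/s.
R = 1.349e-02 × 3600 = 48.6 mm/hr.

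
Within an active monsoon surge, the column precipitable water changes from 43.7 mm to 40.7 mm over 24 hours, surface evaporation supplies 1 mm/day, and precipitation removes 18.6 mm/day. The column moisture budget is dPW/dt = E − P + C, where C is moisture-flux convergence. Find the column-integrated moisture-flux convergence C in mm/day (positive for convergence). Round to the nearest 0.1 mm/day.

C ≈ 14.6 mm/day

dPW/dt = (40.7 − 43.7) mm / (24/24 day) = -3.000 mm/day.
C = dPW/dt − E + P = (-3.000) − 1 + 18.6 = 14.6 mm/day.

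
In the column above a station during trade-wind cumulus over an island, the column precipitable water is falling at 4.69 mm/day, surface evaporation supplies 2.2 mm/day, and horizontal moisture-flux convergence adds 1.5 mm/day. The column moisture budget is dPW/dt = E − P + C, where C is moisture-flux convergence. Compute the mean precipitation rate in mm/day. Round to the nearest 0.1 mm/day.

dPW/dt = -4.69 mm/day.
P = E + C − dPW/dt = 2.2 + (1.5) − (-4.69) = 8.4 mm/day.

P ≈ 8.4 mm/day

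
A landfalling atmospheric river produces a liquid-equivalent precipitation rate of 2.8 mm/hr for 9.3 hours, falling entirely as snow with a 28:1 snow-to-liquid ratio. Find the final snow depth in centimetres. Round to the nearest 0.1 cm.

Liquid-equivalent depth = 2.8 × 9.3 = 26.04 mm.
Snow depth = 26.04 mm × 28 = 729.12 mm = 72.9 cm.

snow depth ≈ 72.9 cm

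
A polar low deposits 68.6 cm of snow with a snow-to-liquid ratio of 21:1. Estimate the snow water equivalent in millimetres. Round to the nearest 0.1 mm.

SWE ≈ 32.7 mm

SWE = snow depth / ratio = 68.6 cm / 21 = 3.267 cm = 32.7 mm.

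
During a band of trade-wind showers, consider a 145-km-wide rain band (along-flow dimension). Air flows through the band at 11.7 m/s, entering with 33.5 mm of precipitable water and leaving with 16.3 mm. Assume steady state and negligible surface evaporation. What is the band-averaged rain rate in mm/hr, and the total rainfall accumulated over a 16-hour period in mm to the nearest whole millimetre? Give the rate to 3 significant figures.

R ≈ 5.00 mm/hr; total ≈ 80 mm

Column moisture flux per unit crosswind length is F = V × PW.
Inflow: F_in = 11.7 × 33.5 = 391.95 mm·m/s
Outflow: F_out = 11.7 × 16.3 = 190.71 mm·m/s
Steady-state rate R = (F_in − F_out)/L = (391.95 − 190.71) / 145000 m = 1.388e-03 mm/s.
R = 1.388e-03 × 3600 = 5.00 mm/hr.
Over 16 h: total = 5.00 × 16 = 80 mm.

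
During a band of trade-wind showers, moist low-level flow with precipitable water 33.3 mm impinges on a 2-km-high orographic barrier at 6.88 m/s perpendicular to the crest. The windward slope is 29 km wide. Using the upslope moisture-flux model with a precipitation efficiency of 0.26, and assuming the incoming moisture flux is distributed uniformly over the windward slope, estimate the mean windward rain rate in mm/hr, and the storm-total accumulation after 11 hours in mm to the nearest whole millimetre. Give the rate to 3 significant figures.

Incoming column moisture flux per unit ridge length: F = V × PW = 6.88 × 33.3 = 229.104 mm·m/s.
Spread over the 29 km slope with efficiency ε = 0.26: R = ε·F/W = 0.26 × 229.104 / 29000 m = 2.054e-03 mm/s.
R = 2.054e-03 × 3600 = 7.39 mm/hr.
Over 11 h: total = 7.39 × 11 = 81.29 ≈ 81 mm.

R ≈ 7.39 mm/hr; total ≈ 81 mm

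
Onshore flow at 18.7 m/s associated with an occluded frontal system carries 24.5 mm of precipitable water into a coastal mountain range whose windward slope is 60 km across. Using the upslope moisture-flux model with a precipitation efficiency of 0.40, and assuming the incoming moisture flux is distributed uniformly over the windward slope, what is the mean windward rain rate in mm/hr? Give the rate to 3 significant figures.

Incoming column moisture flux per unit ridge length: F = V × PW = 18.7 × 24.5 = 458.15 mm·m/s.
Spread over the 60 km slope with efficiency ε = 0.40: R = ε·F/W = 0.40 × 458.15 / 60000 m = 3.054e-03 mm/s.
R = 3.054e-03 × 3600 = 11.0 mm/hr.

R ≈ 11.0 mm/hr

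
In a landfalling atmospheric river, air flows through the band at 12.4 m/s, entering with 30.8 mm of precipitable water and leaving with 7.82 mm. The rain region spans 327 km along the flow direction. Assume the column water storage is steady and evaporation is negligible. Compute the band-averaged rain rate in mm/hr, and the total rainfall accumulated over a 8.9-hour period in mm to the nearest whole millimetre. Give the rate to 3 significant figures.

R ≈ 3.14 mm/hr; total ≈ 28 mm

Column moisture flux per unit crosswind length is F = V × PW.
Inflow: F_in = 12.4 × 30.8 = 381.92 mm·m/s
Outflow: F_out = 12.4 × 7.82 = 96.968 mm·m/s
Steady-state rate R = (F_in − F_out)/L = (381.92 − 96.968) / 327000 m = 8.714e-04 mm/s.
R = 8.714e-04 × 3600 = 3.14 mm/hr.
Over 8.9 h: total = 3.14 × 8.9 = 27.946 ≈ 28 mm.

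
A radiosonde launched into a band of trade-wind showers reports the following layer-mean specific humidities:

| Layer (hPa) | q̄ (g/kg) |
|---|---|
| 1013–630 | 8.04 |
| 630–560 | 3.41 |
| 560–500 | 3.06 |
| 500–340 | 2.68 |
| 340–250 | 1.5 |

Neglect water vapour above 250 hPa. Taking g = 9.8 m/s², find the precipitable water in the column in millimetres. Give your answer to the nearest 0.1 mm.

PW ≈ 41.5 mm

Precipitable water is the column-integrated vapour mass per unit area: PW = (1/g) Σ q̄ Δp, with q in kg/kg and Δp in Pa (1 kg/m² of water = 1 mm).
Layer 1013–630 hPa: Δp = 383 hPa = 38300 Pa, q̄ = 0.00804 kg/kg → 0.00804 × 38300 / 9.8 = 31.42 mm
Layer 630–560 hPa: Δp = 70 hPa = 7000 Pa, q̄ = 0.00341 kg/kg → 0.00341 × 7000 / 9.8 = 2.44 mm
Layer 560–500 hPa: Δp = 60 hPa = 6000 Pa, q̄ = 0.00306 kg/kg → 0.00306 × 6000 / 9.8 = 1.87 mm
Layer 500–340 hPa: Δp = 160 hPa = 16000 Pa, q̄ = 0.00268 kg/kg → 0.00268 × 16000 / 9.8 = 4.38 mm
Layer 340–250 hPa: Δp = 90 hPa = 9000 Pa, q̄ = 0.0015 kg/kg → 0.0015 × 9000 / 9.8 = 1.38 mm
PW = 31.42 + 2.44 + 1.87 + 4.38 + 1.38 = 41.49 ≈ 41.5 mm.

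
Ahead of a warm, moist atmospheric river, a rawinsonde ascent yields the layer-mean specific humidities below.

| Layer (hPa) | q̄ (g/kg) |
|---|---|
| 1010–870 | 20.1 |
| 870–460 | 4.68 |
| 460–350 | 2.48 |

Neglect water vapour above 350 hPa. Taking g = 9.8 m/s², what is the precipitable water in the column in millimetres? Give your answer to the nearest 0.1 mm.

Precipitable water is the column-integrated vapour mass per unit area: PW = (1/g) Σ q̄ Δp, with q in kg/kg and Δp in Pa (1 kg/m² of water = 1 mm).
Layer 1010–870 hPa: Δp = 140 hPa = 14000 Pa, q̄ = 0.0201 kg/kg → 0.0201 × 14000 / 9.8 = 28.71 mm
Layer 870–460 hPa: Δp = 410 hPa = 41000 Pa, q̄ = 0.00468 kg/kg → 0.00468 × 41000 / 9.8 = 19.58 mm
Layer 460–350 hPa: Δp = 110 hPa = 11000 Pa, q̄ = 0.00248 kg/kg → 0.00248 × 11000 / 9.8 = 2.78 mm
PW = 28.71 + 19.58 + 2.78 = 51.07 ≈ 51.1 mm.

PW ≈ 51.1 mm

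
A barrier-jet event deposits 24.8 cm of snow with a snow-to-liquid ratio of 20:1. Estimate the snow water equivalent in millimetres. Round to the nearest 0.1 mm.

SWE ≈ 12.4 mm

SWE = snow depth / ratio = 24.8 cm / 20 = 1.240 cm = 12.4 mm.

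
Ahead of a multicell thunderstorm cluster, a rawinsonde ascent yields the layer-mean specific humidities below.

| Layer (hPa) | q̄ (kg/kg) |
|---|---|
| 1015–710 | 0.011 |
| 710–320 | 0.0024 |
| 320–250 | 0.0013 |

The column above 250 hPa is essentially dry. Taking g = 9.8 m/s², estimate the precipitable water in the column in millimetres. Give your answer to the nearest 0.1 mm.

Precipitable water is the column-integrated vapour mass per unit area: PW = (1/g) Σ q̄ Δp, with q in kg/kg and Δp in Pa (1 kg/m² of water = 1 mm).
Layer 1015–710 hPa: Δp = 305 hPa = 30500 Pa, q̄ = 0.011 kg/kg → 0.011 × 30500 / 9.8 = 34.23 mm
Layer 710–320 hPa: Δp = 390 hPa = 39000 Pa, q̄ = 0.0024 kg/kg → 0.0024 × 39000 / 9.8 = 9.55 mm
Layer 320–250 hPa: Δp = 70 hPa = 7000 Pa, q̄ = 0.0013 kg/kg → 0.0013 × 7000 / 9.8 = 0.93 mm
PW = 34.23 + 9.55 + 0.93 = 44.71 ≈ 44.7 mm.

PW ≈ 44.7 mm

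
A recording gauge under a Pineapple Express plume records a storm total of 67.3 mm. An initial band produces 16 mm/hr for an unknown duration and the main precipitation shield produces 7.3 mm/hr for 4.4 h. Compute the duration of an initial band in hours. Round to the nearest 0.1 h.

duration ≈ 2.2 h

Known phases: 7.3 × 4.4 = 32.12 mm.
Remaining depth = 67.3 − 32.12 = 35.18 mm.
Duration = 35.18 / 16 = 2.2 h.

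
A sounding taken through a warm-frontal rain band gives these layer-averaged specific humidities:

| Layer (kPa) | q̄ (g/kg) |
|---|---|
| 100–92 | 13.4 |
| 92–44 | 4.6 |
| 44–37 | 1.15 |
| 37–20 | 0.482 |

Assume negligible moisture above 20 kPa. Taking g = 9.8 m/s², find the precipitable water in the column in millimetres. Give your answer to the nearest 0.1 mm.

PW ≈ 35.1 mm

Precipitable water is the column-integrated vapour mass per unit area: PW = (1/g) Σ q̄ Δp, with q in kg/kg and Δp in Pa (1 kg/m² of water = 1 mm).
Layer 100–92 kPa: Δp = 80 hPa = 8000 Pa, q̄ = 0.0134 kg/kg → 0.0134 × 8000 / 9.8 = 10.94 mm
Layer 92–44 kPa: Δp = 480 hPa = 48000 Pa, q̄ = 0.0046 kg/kg → 0.0046 × 48000 / 9.8 = 22.53 mm
Layer 44–37 kPa: Δp = 70 hPa = 7000 Pa, q̄ = 0.00115 kg/kg → 0.00115 × 7000 / 9.8 = 0.82 mm
Layer 37–20 kPa: Δp = 170 hPa = 17000 Pa, q̄ = 0.000482 kg/kg → 0.000482 × 17000 / 9.8 = 0.84 mm
PW = 10.94 + 22.53 + 0.82 + 0.84 = 35.13 ≈ 35.1 mm.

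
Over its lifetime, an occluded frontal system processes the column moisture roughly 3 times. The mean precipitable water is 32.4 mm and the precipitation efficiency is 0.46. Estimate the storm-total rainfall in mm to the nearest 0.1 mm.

Each cycle deposits ε × PW = 0.46 × 32.4 = 14.904 mm.
Over 3 cycles: 3 × 14.904 = 44.7 mm.

rainfall ≈ 44.7 mm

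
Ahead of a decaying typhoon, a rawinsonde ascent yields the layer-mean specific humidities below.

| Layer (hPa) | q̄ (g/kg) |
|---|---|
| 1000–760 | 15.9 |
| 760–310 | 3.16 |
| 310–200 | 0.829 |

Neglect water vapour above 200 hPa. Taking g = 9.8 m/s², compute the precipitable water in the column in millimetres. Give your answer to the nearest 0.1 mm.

Precipitable water is the column-integrated vapour mass per unit area: PW = (1/g) Σ q̄ Δp, with q in kg/kg and Δp in Pa (1 kg/m² of water = 1 mm).
Layer 1000–760 hPa: Δp = 240 hPa = 24000 Pa, q̄ = 0.0159 kg/kg → 0.0159 × 24000 / 9.8 = 38.94 mm
Layer 760–310 hPa: Δp = 450 hPa = 45000 Pa, q̄ = 0.00316 kg/kg → 0.00316 × 45000 / 9.8 = 14.51 mm
Layer 310–200 hPa: Δp = 110 hPa = 11000 Pa, q̄ = 0.000829 kg/kg → 0.000829 × 11000 / 9.8 = 0.93 mm
PW = 38.94 + 14.51 + 0.93 = 54.38 ≈ 54.4 mm.

PW ≈ 54.4 mm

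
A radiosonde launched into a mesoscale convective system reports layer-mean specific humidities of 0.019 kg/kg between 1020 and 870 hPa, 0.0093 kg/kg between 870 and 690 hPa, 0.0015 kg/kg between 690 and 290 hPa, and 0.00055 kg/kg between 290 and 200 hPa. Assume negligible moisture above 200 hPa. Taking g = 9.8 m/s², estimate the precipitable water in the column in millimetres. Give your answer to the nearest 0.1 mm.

Precipitable water is the column-integrated vapour mass per unit area: PW = (1/g) Σ q̄ Δp, with q in kg/kg and Δp in Pa (1 kg/m² of water = 1 mm).
Layer 1020–870 hPa: Δp = 150 hPa = 15000 Pa, q̄ = 0.019 kg/kg → 0.019 × 15000 / 9.8 = 29.08 mm
Layer 870–690 hPa: Δp = 180 hPa = 18000 Pa, q̄ = 0.0093 kg/kg → 0.0093 × 18000 / 9.8 = 17.08 mm
Layer 690–290 hPa: Δp = 400 hPa = 40000 Pa, q̄ = 0.0015 kg/kg → 0.0015 × 40000 / 9.8 = 6.12 mm
Layer 290–200 hPa: Δp = 90 hPa = 9000 Pa, q̄ = 0.00055 kg/kg → 0.00055 × 9000 / 9.8 = 0.51 mm
PW = 29.08 + 17.08 + 6.12 + 0.51 = 52.79 ≈ 52.8 mm.

PW ≈ 52.8 mm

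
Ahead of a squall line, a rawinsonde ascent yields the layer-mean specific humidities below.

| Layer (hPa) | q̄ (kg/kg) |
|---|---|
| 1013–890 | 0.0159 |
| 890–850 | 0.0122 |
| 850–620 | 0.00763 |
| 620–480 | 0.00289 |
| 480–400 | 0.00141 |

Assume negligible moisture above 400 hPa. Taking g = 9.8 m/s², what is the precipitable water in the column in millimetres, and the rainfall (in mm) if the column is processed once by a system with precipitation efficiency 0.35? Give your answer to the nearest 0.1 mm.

Precipitable water is the column-integrated vapour mass per unit area: PW = (1/g) Σ q̄ Δp, with q in kg/kg and Δp in Pa (1 kg/m² of water = 1 mm).
Layer 1013–890 hPa: Δp = 123 hPa = 12300 Pa, q̄ = 0.0159 kg/kg → 0.0159 × 12300 / 9.8 = 19.96 mm
Layer 890–850 hPa: Δp = 40 hPa = 4000 Pa, q̄ = 0.0122 kg/kg → 0.0122 × 4000 / 9.8 = 4.98 mm
Layer 850–620 hPa: Δp = 230 hPa = 23000 Pa, q̄ = 0.00763 kg/kg → 0.00763 × 23000 / 9.8 = 17.91 mm
Layer 620–480 hPa: Δp = 140 hPa = 14000 Pa, q̄ = 0.00289 kg/kg → 0.00289 × 14000 / 9.8 = 4.13 mm
Layer 480–400 hPa: Δp = 80 hPa = 8000 Pa, q̄ = 0.00141 kg/kg → 0.00141 × 8000 / 9.8 = 1.15 mm
PW = 19.96 + 4.98 + 17.91 + 4.13 + 1.15 = 48.13 ≈ 48.1 mm.
Rainfall = ε × PW = 0.35 × 48.1 = 16.8 mm.

PW ≈ 48.1 mm; rainfall ≈ 16.8 mm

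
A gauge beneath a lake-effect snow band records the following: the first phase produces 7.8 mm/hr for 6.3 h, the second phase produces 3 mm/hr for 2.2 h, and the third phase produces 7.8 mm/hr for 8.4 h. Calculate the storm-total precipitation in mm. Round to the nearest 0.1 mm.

total ≈ 121.3 mm

Total = Σ Rᵢ Δtᵢ = 7.8 × 6.3 + 3 × 2.2 + 7.8 × 8.4
      = 49.14 + 6.6 + 65.52 = 121.3 mm.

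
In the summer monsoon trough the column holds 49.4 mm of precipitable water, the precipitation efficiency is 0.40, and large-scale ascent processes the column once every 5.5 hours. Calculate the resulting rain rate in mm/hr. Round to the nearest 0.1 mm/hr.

R ≈ 3.6 mm/hr

Each overturning extracts ε × PW = 0.40 × 49.4 = 19.76 mm.
Rate = ε·PW / τ = 19.76 / 5.5 h = 3.6 mm/hr.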